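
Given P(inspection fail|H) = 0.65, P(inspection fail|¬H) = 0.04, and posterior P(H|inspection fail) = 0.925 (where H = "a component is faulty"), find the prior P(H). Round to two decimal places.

Bayes' rule in odds form gives O(H|E) = O(H)·[P(E|H)/P(E|¬H)], hence O(H) = O(H|E)/LR.
Posterior odds = 0.925/(1−0.925) = 12.3333. LR = 0.65/0.04 = 16.2500.
Prior odds = 12.3333/16.2500 = 0.7590, so P(H) = 0.7590/(1+0.7590) ≈ 0.43.

P(H) = 0.43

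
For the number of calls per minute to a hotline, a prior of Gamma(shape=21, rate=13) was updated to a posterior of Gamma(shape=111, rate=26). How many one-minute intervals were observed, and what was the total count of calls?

Gamma–Poisson conjugacy: posterior shape = α + Σxᵢ, posterior rate = β + n.
Matching: Σxᵢ = 111 − 21 = 90 and n = 26 − 13 = 13.

n = 13 one-minute intervals with total 90 calls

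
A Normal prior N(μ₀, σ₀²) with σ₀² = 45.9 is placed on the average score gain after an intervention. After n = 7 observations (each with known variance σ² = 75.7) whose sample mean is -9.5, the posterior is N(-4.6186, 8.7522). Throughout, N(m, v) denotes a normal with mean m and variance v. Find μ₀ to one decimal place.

With known observation variance, the Normal–Normal posterior has precision τ_n = τ₀ + n/σ² and mean μ_n = (τ₀μ₀ + (n/σ²)x̄)/τ_n.
Here τ₀ = 1/45.9 = 0.021786 and τ_data = 7/75.7 = 0.092470, so τ_n = 0.114256.
Rearranging for μ₀: μ₀ = (μ_n·τ_n − τ_data·x̄)/τ₀ = (-4.6186·0.114256 − 0.092470·-9.5) / 0.021786 = 0.350762/0.021786 ≈ 16.1.

μ₀ = 16.1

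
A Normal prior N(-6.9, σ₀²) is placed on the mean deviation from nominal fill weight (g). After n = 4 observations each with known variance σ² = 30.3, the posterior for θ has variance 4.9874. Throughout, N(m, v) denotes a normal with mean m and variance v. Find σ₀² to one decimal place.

σ₀² = 14.6

For the Normal–Normal model with known σ², precisions add: τ_n = τ₀ + n/σ².
So 1/σ₀² = 1/4.9874 − 4/30.3 = 0.200505 − 0.132013 = 0.068492.
Hence σ₀² = 1/0.068492 ≈ 14.6.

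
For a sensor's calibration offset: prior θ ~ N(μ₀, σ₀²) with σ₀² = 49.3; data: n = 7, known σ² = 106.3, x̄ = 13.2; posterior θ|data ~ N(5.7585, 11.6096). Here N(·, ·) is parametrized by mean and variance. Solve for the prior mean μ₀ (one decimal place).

μ₀ = -18.4

The posterior mean is a precision-weighted average: μ_n = (τ₀μ₀ + τ_data·x̄)/(τ₀+τ_data), with τ₀=1/σ₀² and τ_data=n/σ².
Here τ₀ = 1/49.3 = 0.020284 and τ_data = 7/106.3 = 0.065851, so τ_n = 0.086135.
Rearranging for μ₀: μ₀ = (μ_n·τ_n − τ_data·x̄)/τ₀ = (5.7585·0.086135 − 0.065851·13.2) / 0.020284 = -0.373225/0.020284 ≈ -18.4.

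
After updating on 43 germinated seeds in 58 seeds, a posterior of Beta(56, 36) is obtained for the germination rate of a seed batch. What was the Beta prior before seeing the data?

Under Beta–binomial conjugacy the posterior parameters are (a+s, b+f).
So a = 56 − 43 = 13 and b = 36 − 15 = 21.

Beta(13, 21)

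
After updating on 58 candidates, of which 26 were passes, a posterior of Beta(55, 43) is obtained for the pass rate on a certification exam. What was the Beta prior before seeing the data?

A Beta(α, β) prior with s successes and f failures in binomial data gives a Beta(α+s, β+f) posterior.
So α = 55 − 26 = 29 and β = 43 − 32 = 11.

Beta(29, 11)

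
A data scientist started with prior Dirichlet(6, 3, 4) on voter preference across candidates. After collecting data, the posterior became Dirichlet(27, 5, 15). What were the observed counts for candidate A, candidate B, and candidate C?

For a Dirichlet(α) prior with multinomial counts c, the posterior is Dirichlet(α + c) componentwise.
Counts are posterior − prior componentwise: 27−6=21, 5−3=2, 15−4=11.

counts (21, 2, 11)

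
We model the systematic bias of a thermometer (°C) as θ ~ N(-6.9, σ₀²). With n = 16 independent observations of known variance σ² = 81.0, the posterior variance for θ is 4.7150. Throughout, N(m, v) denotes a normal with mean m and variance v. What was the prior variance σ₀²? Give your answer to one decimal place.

σ₀² = 68.7

For the Normal–Normal model with known σ², precisions add: τ_n = τ₀ + n/σ².
So 1/σ₀² = 1/4.7150 − 16/81.0 = 0.212089 − 0.197531 = 0.014558.
Hence σ₀² = 1/0.014558 ≈ 68.7.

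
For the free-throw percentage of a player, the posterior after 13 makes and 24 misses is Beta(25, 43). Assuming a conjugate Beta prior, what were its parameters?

Beta is conjugate to the binomial likelihood: posterior = Beta(α+s, β+f).
So α = 25 − 13 = 12 and β = 43 − 24 = 19.

Beta(12, 19)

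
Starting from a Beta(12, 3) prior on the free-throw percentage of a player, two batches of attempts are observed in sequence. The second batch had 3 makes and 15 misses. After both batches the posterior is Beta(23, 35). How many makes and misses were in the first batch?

8 makes and 17 misses

Sequential conjugate updates are equivalent to a single update on the pooled data, so total successes = posterior α − prior α and total failures = posterior β − prior β.
Total across both batches: 23−12=11 makes, 35−3=32 misses.
Subtract the second batch: 11−3=8 makes and 32−15=17 misses.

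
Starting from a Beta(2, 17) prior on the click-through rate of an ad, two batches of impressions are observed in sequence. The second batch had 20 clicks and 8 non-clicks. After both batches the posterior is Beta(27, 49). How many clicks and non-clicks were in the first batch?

Because Beta–binomial updating is additive in the counts, the combined data contributed (α_post−α_prior, β_post−β_prior) successes and failures.
Total across both batches: 27−2=25 clicks, 49−17=32 non-clicks.
Subtract the second batch: 25−20=5 clicks and 32−8=24 non-clicks.

5 clicks and 24 non-clicks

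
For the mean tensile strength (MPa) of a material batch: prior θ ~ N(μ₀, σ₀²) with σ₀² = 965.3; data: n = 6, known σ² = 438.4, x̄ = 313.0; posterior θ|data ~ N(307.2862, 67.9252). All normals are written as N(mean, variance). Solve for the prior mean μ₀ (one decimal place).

μ₀ = 231.8

With known observation variance, the Normal–Normal posterior has precision τ_n = τ₀ + n/σ² and mean μ_n = (τ₀μ₀ + (n/σ²)x̄)/τ_n.
Here τ₀ = 1/965.3 = 0.001036 and τ_data = 6/438.4 = 0.013686, so τ_n = 0.014722.
Rearranging for μ₀: μ₀ = (μ_n·τ_n − τ_data·x̄)/τ₀ = (307.2862·0.014722 − 0.013686·313.0) / 0.001036 = 0.240149/0.001036 ≈ 231.8.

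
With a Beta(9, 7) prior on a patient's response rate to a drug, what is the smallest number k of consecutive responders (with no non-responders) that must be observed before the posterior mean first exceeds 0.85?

k = 31

After k responders and 0 non-responders the posterior is Beta(9+k, 7), with mean (9+k)/(9+7+k).
Set (9+k)/(16+k) > 0.85 and solve: k > (0.85·16 − 9)/(1 − 0.85) = 30.667.
The smallest integer exceeding 30.667 is 31, and checking k=31: (40)/(47) = 0.8511 > 0.85.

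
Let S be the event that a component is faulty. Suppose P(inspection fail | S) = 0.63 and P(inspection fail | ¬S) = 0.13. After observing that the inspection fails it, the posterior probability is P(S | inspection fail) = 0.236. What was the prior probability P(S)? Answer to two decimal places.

P(S) = 0.06

Bayes' rule in odds form gives O(S|E) = O(S)·[P(E|S)/P(E|¬S)], hence O(S) = O(S|E)/LR.
Posterior odds = 0.236/(1−0.236) = 0.3089. LR = 0.63/0.13 = 4.8462.
Prior odds = 0.3089/4.8462 = 0.0637, so P(S) = 0.0637/(1+0.0637) ≈ 0.06.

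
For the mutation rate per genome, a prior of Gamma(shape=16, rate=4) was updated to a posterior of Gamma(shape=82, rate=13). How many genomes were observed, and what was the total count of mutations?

n = 9 genomes with total 66 mutations

Gamma–Poisson conjugacy: posterior shape = α + Σxᵢ, posterior rate = β + n.
Matching: Σxᵢ = 82 − 16 = 66 and n = 13 − 4 = 9.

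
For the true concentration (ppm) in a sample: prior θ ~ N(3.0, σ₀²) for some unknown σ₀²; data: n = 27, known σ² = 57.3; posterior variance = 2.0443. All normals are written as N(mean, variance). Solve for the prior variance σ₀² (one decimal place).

For the Normal–Normal model with known σ², precisions add: τ_n = τ₀ + n/σ².
So 1/σ₀² = 1/2.0443 − 27/57.3 = 0.489165 − 0.471204 = 0.017961.
Hence σ₀² = 1/0.017961 ≈ 55.7.

σ₀² = 55.7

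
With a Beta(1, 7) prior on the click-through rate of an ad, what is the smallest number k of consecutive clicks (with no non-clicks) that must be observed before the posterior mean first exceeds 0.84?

k = 36

After k clicks and 0 non-clicks the posterior is Beta(1+k, 7), with mean (1+k)/(1+7+k).
Set (1+k)/(8+k) > 0.84 and solve: k > (0.84·8 − 1)/(1 − 0.84) = 35.750.
The smallest integer exceeding 35.750 is 36.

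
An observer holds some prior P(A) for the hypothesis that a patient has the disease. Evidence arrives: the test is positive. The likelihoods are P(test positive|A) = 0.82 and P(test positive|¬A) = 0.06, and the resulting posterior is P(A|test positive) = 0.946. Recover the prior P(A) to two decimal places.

P(A) = 0.56

In odds form, posterior odds = prior odds × likelihood ratio, so prior odds = posterior odds ÷ LR.
Posterior odds = 0.946/(1−0.946) = 17.5185. LR = 0.82/0.06 = 13.6667.
Prior odds = 17.5185/13.6667 = 1.2818, so P(A) = 1.2818/(1+1.2818) ≈ 0.56.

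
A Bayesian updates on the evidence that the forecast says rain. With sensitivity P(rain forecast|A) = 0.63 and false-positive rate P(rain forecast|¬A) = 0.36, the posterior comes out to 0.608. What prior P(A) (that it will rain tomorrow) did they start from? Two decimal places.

Bayes' rule in odds form gives O(A|E) = O(A)·[P(E|A)/P(E|¬A)], hence O(A) = O(A|E)/LR.
Posterior odds = 0.608/(1−0.608) = 1.5510. LR = 0.63/0.36 = 1.7500.
Prior odds = 1.5510/1.7500 = 0.8863, so P(A) = 0.8863/(1+0.8863) ≈ 0.47.

P(A) = 0.47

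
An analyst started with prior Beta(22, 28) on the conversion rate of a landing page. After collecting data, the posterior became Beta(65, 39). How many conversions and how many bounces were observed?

43 conversions and 11 bounces

Beta is conjugate to the binomial likelihood: posterior = Beta(a+s, b+f).
So s = 65 − 22 = 43 and f = 39 − 28 = 11.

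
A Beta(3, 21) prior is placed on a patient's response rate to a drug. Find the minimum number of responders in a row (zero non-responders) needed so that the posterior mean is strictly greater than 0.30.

After k responders and 0 non-responders the posterior is Beta(3+k, 21), with mean (3+k)/(3+21+k).
Set (3+k)/(24+k) > 0.30 and solve: k > (0.30·24 − 3)/(1 − 0.30) = 6.000.
The smallest integer exceeding 6.000 is 7, and checking k=7: (10)/(31) = 0.3226 > 0.30.

k = 7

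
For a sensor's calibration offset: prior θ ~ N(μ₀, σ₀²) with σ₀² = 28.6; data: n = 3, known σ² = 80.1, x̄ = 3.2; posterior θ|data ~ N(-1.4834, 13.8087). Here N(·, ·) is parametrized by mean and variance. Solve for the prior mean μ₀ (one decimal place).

The posterior mean is a precision-weighted average: μ_n = (τ₀μ₀ + τ_data·x̄)/(τ₀+τ_data), with τ₀=1/σ₀² and τ_data=n/σ².
Here τ₀ = 1/28.6 = 0.034965 and τ_data = 3/80.1 = 0.037453, so τ_n = 0.072418.
Rearranging for μ₀: μ₀ = (μ_n·τ_n − τ_data·x̄)/τ₀ = (-1.4834·0.072418 − 0.037453·3.2) / 0.034965 = -0.227274/0.034965 ≈ -6.5.

μ₀ = -6.5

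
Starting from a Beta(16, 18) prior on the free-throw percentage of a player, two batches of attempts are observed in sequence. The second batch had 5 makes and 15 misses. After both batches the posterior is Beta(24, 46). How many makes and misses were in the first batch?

3 makes and 13 misses

Sequential conjugate updates are equivalent to a single update on the pooled data, so total successes = posterior α − prior α and total failures = posterior β − prior β.
Total across both batches: 24−16=8 makes, 46−18=28 misses.
Subtract the second batch: 8−5=3 makes and 28−15=13 misses.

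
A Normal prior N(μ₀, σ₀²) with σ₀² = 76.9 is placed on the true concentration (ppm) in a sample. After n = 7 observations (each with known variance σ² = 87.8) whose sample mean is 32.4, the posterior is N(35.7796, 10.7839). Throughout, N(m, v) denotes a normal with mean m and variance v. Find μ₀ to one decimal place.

μ₀ = 56.5

With known observation variance, the Normal–Normal posterior has precision τ_n = τ₀ + n/σ² and mean μ_n = (τ₀μ₀ + (n/σ²)x̄)/τ_n.
Here τ₀ = 1/76.9 = 0.013004 and τ_data = 7/87.8 = 0.079727, so τ_n = 0.092731.
Rearranging for μ₀: μ₀ = (μ_n·τ_n − τ_data·x̄)/τ₀ = (35.7796·0.092731 − 0.079727·32.4) / 0.013004 = 0.734723/0.013004 ≈ 56.5.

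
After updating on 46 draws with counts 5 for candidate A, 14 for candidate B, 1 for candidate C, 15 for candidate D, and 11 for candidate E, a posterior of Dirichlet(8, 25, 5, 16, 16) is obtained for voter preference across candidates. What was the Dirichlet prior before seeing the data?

Dirichlet(3, 11, 4, 1, 5)

For a Dirichlet(α) prior with multinomial counts c, the posterior is Dirichlet(α + c) componentwise.
Subtract each count from the matching posterior parameter: 8−5=3, 25−14=11, 5−1=4, 16−15=1, 16−11=5.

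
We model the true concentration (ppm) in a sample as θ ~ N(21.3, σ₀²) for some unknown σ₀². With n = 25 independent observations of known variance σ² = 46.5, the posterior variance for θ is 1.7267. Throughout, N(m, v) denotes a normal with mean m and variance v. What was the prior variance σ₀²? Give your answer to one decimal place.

σ₀² = 24.1

For the Normal–Normal model with known σ², precisions add: τ_n = τ₀ + n/σ².
So 1/σ₀² = 1/1.7267 − 25/46.5 = 0.579139 − 0.537634 = 0.041505.
Hence σ₀² = 1/0.041505 ≈ 24.1.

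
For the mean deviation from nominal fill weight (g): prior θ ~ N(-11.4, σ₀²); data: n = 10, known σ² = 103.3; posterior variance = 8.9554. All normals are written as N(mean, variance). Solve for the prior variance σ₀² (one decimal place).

σ₀² = 67.3

Posterior precision equals prior precision plus data precision: 1/σ_n² = 1/σ₀² + n/σ².
So 1/σ₀² = 1/8.9554 − 10/103.3 = 0.111664 − 0.096805 = 0.014859.
Hence σ₀² = 1/0.014859 ≈ 67.3.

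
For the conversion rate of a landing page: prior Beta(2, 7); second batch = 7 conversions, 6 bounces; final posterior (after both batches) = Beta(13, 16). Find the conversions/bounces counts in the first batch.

Sequential conjugate updates are equivalent to a single update on the pooled data, so total successes = posterior α − prior α and total failures = posterior β − prior β.
Total across both batches: 13−2=11 conversions, 16−7=9 bounces.
Subtract the second batch: 11−7=4 conversions and 9−6=3 bounces.

4 conversions and 3 bounces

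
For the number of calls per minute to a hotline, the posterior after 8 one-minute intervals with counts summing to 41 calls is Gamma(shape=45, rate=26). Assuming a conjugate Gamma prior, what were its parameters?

A Gamma(α, β) prior (rate parametrization) on a Poisson rate with n observations summing to S gives posterior Gamma(α+S, β+n).
So α = 45 − 41 = 4 and β = 26 − 8 = 18.

Gamma(shape=4, rate=18)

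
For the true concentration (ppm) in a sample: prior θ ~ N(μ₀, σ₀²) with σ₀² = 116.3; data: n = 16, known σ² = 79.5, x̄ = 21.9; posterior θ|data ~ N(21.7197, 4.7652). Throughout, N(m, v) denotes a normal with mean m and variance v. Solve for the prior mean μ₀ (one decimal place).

μ₀ = 17.5

With known observation variance, the Normal–Normal posterior has precision τ_n = τ₀ + n/σ² and mean μ_n = (τ₀μ₀ + (n/σ²)x̄)/τ_n.
Here τ₀ = 1/116.3 = 0.008598 and τ_data = 16/79.5 = 0.201258, so τ_n = 0.209856.
Rearranging for μ₀: μ₀ = (μ_n·τ_n − τ_data·x̄)/τ₀ = (21.7197·0.209856 − 0.201258·21.9) / 0.008598 = 0.150459/0.008598 ≈ 17.5.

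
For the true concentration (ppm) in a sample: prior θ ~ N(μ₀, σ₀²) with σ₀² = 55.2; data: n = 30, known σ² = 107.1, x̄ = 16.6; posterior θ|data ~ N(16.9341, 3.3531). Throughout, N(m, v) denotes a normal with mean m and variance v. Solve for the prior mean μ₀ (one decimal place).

μ₀ = 22.1

The posterior mean is a precision-weighted average: μ_n = (τ₀μ₀ + τ_data·x̄)/(τ₀+τ_data), with τ₀=1/σ₀² and τ_data=n/σ².
Here τ₀ = 1/55.2 = 0.018116 and τ_data = 30/107.1 = 0.280112, so τ_n = 0.298228.
Rearranging for μ₀: μ₀ = (μ_n·τ_n − τ_data·x̄)/τ₀ = (16.9341·0.298228 − 0.280112·16.6) / 0.018116 = 0.400364/0.018116 ≈ 22.1.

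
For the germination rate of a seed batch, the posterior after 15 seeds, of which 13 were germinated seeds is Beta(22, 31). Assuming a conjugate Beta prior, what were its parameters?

Beta(9, 29)

Beta is conjugate to the binomial likelihood: posterior = Beta(a+s, b+f).
So a = 22 − 13 = 9 and b = 31 − 2 = 29.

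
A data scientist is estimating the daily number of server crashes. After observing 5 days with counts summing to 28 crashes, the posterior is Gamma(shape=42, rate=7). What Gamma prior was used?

Gamma–Poisson conjugacy: posterior shape = α + Σxᵢ, posterior rate = β + n.
So α = 42 − 28 = 14 and β = 7 − 5 = 2.

Gamma(shape=14, rate=2)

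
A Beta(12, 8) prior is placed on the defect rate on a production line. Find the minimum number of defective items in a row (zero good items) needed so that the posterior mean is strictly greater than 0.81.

After k defective items and 0 good items the posterior is Beta(12+k, 8), with mean (12+k)/(12+8+k).
Set (12+k)/(20+k) > 0.81 and solve: k > (0.81·20 − 12)/(1 − 0.81) = 22.105.
The smallest integer exceeding 22.105 is 23, and checking k=23: (35)/(43) = 0.8140 > 0.81.

k = 23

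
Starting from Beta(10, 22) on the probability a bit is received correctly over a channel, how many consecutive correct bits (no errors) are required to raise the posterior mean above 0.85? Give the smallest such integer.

k = 115

After k correct bits and 0 errors the posterior is Beta(10+k, 22), with mean (10+k)/(10+22+k).
Set (10+k)/(32+k) > 0.85 and solve: k > (0.85·32 − 10)/(1 − 0.85) = 114.667.
The smallest integer exceeding 114.667 is 115.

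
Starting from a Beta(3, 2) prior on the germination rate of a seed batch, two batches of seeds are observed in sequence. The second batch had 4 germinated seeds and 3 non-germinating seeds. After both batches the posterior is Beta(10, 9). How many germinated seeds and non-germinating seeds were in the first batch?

Because Beta–binomial updating is additive in the counts, the combined data contributed (α_post−α_prior, β_post−β_prior) successes and failures.
Total across both batches: 10−3=7 germinated seeds, 9−2=7 non-germinating seeds.
Subtract the second batch: 7−4=3 germinated seeds and 7−3=4 non-germinating seeds.

3 germinated seeds and 4 non-germinating seeds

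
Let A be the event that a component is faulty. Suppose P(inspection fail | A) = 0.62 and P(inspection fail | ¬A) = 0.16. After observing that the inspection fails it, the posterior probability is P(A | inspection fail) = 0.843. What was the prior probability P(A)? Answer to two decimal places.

P(A) = 0.58

Bayes' rule in odds form gives O(A|E) = O(A)·[P(E|A)/P(E|¬A)], hence O(A) = O(A|E)/LR.
Posterior odds = 0.843/(1−0.843) = 5.3694. LR = 0.62/0.16 = 3.8750.
Prior odds = 5.3694/3.8750 = 1.3857, so P(A) = 1.3857/(1+1.3857) ≈ 0.58.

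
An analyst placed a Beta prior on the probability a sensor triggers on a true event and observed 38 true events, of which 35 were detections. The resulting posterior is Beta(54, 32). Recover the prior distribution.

Beta(19, 29)

A Beta(a, b) prior with s successes and f failures in binomial data gives a Beta(a+s, b+f) posterior.
So a = 54 − 35 = 19 and b = 32 − 3 = 29.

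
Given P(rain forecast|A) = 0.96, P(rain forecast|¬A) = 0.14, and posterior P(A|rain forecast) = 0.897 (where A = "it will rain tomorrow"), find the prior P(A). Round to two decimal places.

In odds form, posterior odds = prior odds × likelihood ratio, so prior odds = posterior odds ÷ LR.
Posterior odds = 0.897/(1−0.897) = 8.7087. LR = 0.96/0.14 = 6.8571.
Prior odds = 8.7087/6.8571 = 1.2700, so P(A) = 1.2700/(1+1.2700) ≈ 0.56.

P(A) = 0.56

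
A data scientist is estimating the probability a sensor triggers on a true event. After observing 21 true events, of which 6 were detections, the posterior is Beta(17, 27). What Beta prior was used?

Beta(11, 12)

A Beta(α, β) prior with s successes and f failures in binomial data gives a Beta(α+s, β+f) posterior.
Subtract the data counts: 17−6=11, 27−15=12.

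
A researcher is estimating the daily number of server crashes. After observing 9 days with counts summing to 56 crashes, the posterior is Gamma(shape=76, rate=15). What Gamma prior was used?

Gamma(shape=20, rate=6)

Gamma–Poisson conjugacy: posterior shape = α + Σxᵢ, posterior rate = β + n.
So α = 76 − 56 = 20 and β = 15 − 9 = 6.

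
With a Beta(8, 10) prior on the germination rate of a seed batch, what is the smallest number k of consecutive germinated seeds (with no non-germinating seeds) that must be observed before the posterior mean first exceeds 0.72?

After k germinated seeds and 0 non-germinating seeds the posterior is Beta(8+k, 10), with mean (8+k)/(8+10+k).
Set (8+k)/(18+k) > 0.72 and solve: k > (0.72·18 − 8)/(1 − 0.72) = 17.714.
The smallest integer exceeding 17.714 is 18, and checking k=18: (26)/(36) = 0.7222 > 0.72.

k = 18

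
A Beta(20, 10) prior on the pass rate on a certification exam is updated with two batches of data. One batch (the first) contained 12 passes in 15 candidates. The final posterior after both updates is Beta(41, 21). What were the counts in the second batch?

Sequential conjugate updates are equivalent to a single update on the pooled data, so total successes = posterior α − prior α and total failures = posterior β − prior β.
Total across both batches: 41−20=21 passes, 21−10=11 failures.
Subtract the first batch: 21−12=9 passes and 11−3=8 failures.

9 passes and 8 failures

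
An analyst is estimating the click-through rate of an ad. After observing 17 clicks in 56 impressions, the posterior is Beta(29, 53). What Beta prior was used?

Beta(12, 14)

Beta is conjugate to the binomial likelihood: posterior = Beta(α+s, β+f).
Subtract the data counts: 29−17=12, 53−39=14.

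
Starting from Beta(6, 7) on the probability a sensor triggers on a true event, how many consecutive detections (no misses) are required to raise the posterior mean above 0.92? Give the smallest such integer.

After k detections and 0 misses the posterior is Beta(6+k, 7), with mean (6+k)/(6+7+k).
Set (6+k)/(13+k) > 0.92 and solve: k > (0.92·13 − 6)/(1 − 0.92) = 74.500.
The smallest integer exceeding 74.500 is 75.

k = 75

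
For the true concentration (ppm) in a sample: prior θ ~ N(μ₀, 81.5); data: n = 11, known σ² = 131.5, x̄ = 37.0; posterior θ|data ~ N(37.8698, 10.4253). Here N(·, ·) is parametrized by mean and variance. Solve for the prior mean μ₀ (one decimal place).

μ₀ = 43.8

With known observation variance, the Normal–Normal posterior has precision τ_n = τ₀ + n/σ² and mean μ_n = (τ₀μ₀ + (n/σ²)x̄)/τ_n.
Here τ₀ = 1/81.5 = 0.012270 and τ_data = 11/131.5 = 0.083650, so τ_n = 0.095920.
Rearranging for μ₀: μ₀ = (μ_n·τ_n − τ_data·x̄)/τ₀ = (37.8698·0.095920 − 0.083650·37.0) / 0.012270 = 0.537421/0.012270 ≈ 43.8.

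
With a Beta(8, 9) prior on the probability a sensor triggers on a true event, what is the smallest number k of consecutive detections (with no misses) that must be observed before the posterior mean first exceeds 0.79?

After k detections and 0 misses the posterior is Beta(8+k, 9), with mean (8+k)/(8+9+k).
Set (8+k)/(17+k) > 0.79 and solve: k > (0.79·17 − 8)/(1 − 0.79) = 25.857.
The smallest integer exceeding 25.857 is 26.

k = 26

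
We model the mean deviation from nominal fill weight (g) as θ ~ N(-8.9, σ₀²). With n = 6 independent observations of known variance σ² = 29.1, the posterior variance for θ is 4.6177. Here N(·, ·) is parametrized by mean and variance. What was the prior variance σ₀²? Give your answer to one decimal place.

For the Normal–Normal model with known σ², precisions add: τ_n = τ₀ + n/σ².
So 1/σ₀² = 1/4.6177 − 6/29.1 = 0.216558 − 0.206186 = 0.010372.
Hence σ₀² = 1/0.010372 ≈ 96.4.

σ₀² = 96.4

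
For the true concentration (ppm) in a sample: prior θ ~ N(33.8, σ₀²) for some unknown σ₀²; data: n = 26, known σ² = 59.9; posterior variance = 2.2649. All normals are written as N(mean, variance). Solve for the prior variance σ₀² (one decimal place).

σ₀² = 134.0

For the Normal–Normal model with known σ², precisions add: τ_n = τ₀ + n/σ².
So 1/σ₀² = 1/2.2649 − 26/59.9 = 0.441521 − 0.434057 = 0.007464.
Hence σ₀² = 1/0.007464 ≈ 134.0.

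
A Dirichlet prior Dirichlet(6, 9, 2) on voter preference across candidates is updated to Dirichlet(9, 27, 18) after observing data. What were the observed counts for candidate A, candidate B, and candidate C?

For a Dirichlet(α) prior with multinomial counts c, the posterior is Dirichlet(α + c) componentwise.
Counts are posterior − prior componentwise: 9−6=3, 27−9=18, 18−2=16.

counts (3, 18, 16)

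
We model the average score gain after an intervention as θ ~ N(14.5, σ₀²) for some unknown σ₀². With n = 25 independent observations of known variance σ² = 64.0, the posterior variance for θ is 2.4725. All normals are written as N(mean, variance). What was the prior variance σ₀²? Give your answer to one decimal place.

For the Normal–Normal model with known σ², precisions add: τ_n = τ₀ + n/σ².
So 1/σ₀² = 1/2.4725 − 25/64.0 = 0.404449 − 0.390625 = 0.013824.
Hence σ₀² = 1/0.013824 ≈ 72.3.

σ₀² = 72.3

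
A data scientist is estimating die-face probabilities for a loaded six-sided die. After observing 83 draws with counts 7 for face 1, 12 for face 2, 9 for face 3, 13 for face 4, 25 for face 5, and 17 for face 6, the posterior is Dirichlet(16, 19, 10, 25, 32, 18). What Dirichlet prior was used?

For a Dirichlet(α) prior with multinomial counts c, the posterior is Dirichlet(α + c) componentwise.
Subtract each count from the matching posterior parameter: 16−7=9, 19−12=7, 10−9=1, 25−13=12, 32−25=7, 18−17=1.

Dirichlet(9, 7, 1, 12, 7, 1)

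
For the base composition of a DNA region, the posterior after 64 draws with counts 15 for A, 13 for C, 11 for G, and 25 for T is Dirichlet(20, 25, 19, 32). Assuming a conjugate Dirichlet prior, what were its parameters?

For a Dirichlet(α) prior with multinomial counts c, the posterior is Dirichlet(α + c) componentwise.
Subtract each count from the matching posterior parameter: 20−15=5, 25−13=12, 19−11=8, 32−25=7.

Dirichlet(5, 12, 8, 7)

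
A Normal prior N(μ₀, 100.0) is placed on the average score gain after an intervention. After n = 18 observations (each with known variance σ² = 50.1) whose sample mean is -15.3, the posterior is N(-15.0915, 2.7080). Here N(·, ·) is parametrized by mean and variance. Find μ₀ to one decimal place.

With known observation variance, the Normal–Normal posterior has precision τ_n = τ₀ + n/σ² and mean μ_n = (τ₀μ₀ + (n/σ²)x̄)/τ_n.
Here τ₀ = 1/100.0 = 0.010000 and τ_data = 18/50.1 = 0.359281, so τ_n = 0.369281.
Rearranging for μ₀: μ₀ = (μ_n·τ_n − τ_data·x̄)/τ₀ = (-15.0915·0.369281 − 0.359281·-15.3) / 0.010000 = -0.076005/0.010000 ≈ -7.6.

μ₀ = -7.6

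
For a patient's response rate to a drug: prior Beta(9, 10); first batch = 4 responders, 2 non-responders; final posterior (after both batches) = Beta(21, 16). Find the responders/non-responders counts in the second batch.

Because Beta–binomial updating is additive in the counts, the combined data contributed (α_post−α_prior, β_post−β_prior) successes and failures.
Total across both batches: 21−9=12 responders, 16−10=6 non-responders.
Subtract the first batch: 12−4=8 responders and 6−2=4 non-responders.

8 responders and 4 non-responders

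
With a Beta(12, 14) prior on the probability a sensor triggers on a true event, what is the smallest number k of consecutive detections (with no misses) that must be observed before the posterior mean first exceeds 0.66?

After k detections and 0 misses the posterior is Beta(12+k, 14), with mean (12+k)/(12+14+k).
Set (12+k)/(26+k) > 0.66 and solve: k > (0.66·26 − 12)/(1 − 0.66) = 15.176.
The smallest integer exceeding 15.176 is 16, and checking k=16: (28)/(42) = 0.6667 > 0.66.

k = 16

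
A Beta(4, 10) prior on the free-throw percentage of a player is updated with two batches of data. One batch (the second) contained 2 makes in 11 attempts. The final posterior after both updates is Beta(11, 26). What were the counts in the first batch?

Because Beta–binomial updating is additive in the counts, the combined data contributed (α_post−α_prior, β_post−β_prior) successes and failures.
Total across both batches: 11−4=7 makes, 26−10=16 misses.
Subtract the second batch: 7−2=5 makes and 16−9=7 misses.

5 makes and 7 misses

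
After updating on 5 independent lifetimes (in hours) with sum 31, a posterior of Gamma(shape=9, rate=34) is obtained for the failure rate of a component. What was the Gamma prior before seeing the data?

For an exponential likelihood with a Gamma(α, β) prior on the rate, n observations with total T give posterior Gamma(α+n, β+T).
So α = 9 − 5 = 4 and β = 34 − 31 = 3.

Gamma(shape=4, rate=3)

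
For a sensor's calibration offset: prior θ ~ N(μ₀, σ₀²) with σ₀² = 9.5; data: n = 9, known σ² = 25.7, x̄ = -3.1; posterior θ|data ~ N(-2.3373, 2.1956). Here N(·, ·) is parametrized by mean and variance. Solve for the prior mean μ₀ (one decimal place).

With known observation variance, the Normal–Normal posterior has precision τ_n = τ₀ + n/σ² and mean μ_n = (τ₀μ₀ + (n/σ²)x̄)/τ_n.
Here τ₀ = 1/9.5 = 0.105263 and τ_data = 9/25.7 = 0.350195, so τ_n = 0.455458.
Rearranging for μ₀: μ₀ = (μ_n·τ_n − τ_data·x̄)/τ₀ = (-2.3373·0.455458 − 0.350195·-3.1) / 0.105263 = 0.021063/0.105263 ≈ 0.2.

μ₀ = 0.2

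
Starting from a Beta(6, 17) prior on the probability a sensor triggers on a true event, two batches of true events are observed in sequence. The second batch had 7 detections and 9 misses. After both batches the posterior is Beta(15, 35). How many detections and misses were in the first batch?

2 detections and 9 misses

Sequential conjugate updates are equivalent to a single update on the pooled data, so total successes = posterior α − prior α and total failures = posterior β − prior β.
Total across both batches: 15−6=9 detections, 35−17=18 misses.
Subtract the second batch: 9−7=2 detections and 18−9=9 misses.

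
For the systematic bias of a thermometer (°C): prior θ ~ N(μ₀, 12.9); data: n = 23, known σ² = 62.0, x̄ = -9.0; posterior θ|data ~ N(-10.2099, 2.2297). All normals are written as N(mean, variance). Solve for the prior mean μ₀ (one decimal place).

The posterior mean is a precision-weighted average: μ_n = (τ₀μ₀ + τ_data·x̄)/(τ₀+τ_data), with τ₀=1/σ₀² and τ_data=n/σ².
Here τ₀ = 1/12.9 = 0.077519 and τ_data = 23/62.0 = 0.370968, so τ_n = 0.448487.
Rearranging for μ₀: μ₀ = (μ_n·τ_n − τ_data·x̄)/τ₀ = (-10.2099·0.448487 − 0.370968·-9.0) / 0.077519 = -1.240295/0.077519 ≈ -16.0.

μ₀ = -16.0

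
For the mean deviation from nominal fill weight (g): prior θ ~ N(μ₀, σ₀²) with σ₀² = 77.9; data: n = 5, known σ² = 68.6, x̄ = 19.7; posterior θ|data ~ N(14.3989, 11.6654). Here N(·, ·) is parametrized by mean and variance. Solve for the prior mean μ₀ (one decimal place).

μ₀ = -15.7

With known observation variance, the Normal–Normal posterior has precision τ_n = τ₀ + n/σ² and mean μ_n = (τ₀μ₀ + (n/σ²)x̄)/τ_n.
Here τ₀ = 1/77.9 = 0.012837 and τ_data = 5/68.6 = 0.072886, so τ_n = 0.085723.
Rearranging for μ₀: μ₀ = (μ_n·τ_n − τ_data·x̄)/τ₀ = (14.3989·0.085723 − 0.072886·19.7) / 0.012837 = -0.201537/0.012837 ≈ -15.7.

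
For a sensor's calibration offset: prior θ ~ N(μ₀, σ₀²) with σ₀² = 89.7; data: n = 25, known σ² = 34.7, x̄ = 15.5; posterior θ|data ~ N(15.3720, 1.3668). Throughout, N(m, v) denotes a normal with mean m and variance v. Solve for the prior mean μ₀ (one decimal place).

μ₀ = 7.1

The posterior mean is a precision-weighted average: μ_n = (τ₀μ₀ + τ_data·x̄)/(τ₀+τ_data), with τ₀=1/σ₀² and τ_data=n/σ².
Here τ₀ = 1/89.7 = 0.011148 and τ_data = 25/34.7 = 0.720461, so τ_n = 0.731609.
Rearranging for μ₀: μ₀ = (μ_n·τ_n − τ_data·x̄)/τ₀ = (15.3720·0.731609 − 0.720461·15.5) / 0.011148 = 0.079148/0.011148 ≈ 7.1.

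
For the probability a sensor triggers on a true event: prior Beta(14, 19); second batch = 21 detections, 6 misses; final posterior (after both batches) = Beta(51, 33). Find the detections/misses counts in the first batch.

Sequential conjugate updates are equivalent to a single update on the pooled data, so total successes = posterior α − prior α and total failures = posterior β − prior β.
Total across both batches: 51−14=37 detections, 33−19=14 misses.
Subtract the second batch: 37−21=16 detections and 14−6=8 misses.

16 detections and 8 misses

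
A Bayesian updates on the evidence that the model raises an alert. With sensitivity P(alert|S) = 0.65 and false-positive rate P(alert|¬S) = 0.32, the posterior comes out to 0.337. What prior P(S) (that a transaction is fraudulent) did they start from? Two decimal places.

Bayes' rule in odds form gives O(S|E) = O(S)·[P(E|S)/P(E|¬S)], hence O(S) = O(S|E)/LR.
Posterior odds = 0.337/(1−0.337) = 0.5083. LR = 0.65/0.32 = 2.0312.
Prior odds = 0.5083/2.0312 = 0.2502, so P(S) = 0.2502/(1+0.2502) ≈ 0.20.

P(S) = 0.20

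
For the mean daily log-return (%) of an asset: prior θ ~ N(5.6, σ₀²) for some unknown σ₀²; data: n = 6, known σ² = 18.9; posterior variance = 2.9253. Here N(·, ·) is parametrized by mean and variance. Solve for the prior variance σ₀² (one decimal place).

σ₀² = 41.0

For the Normal–Normal model with known σ², precisions add: τ_n = τ₀ + n/σ².
So 1/σ₀² = 1/2.9253 − 6/18.9 = 0.341845 − 0.317460 = 0.024385.
Hence σ₀² = 1/0.024385 ≈ 41.0.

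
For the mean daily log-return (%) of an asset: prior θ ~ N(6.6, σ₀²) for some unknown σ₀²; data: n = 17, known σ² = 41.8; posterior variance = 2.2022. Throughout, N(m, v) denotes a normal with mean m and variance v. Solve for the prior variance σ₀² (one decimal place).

Posterior precision equals prior precision plus data precision: 1/σ_n² = 1/σ₀² + n/σ².
So 1/σ₀² = 1/2.2022 − 17/41.8 = 0.454091 − 0.406699 = 0.047392.
Hence σ₀² = 1/0.047392 ≈ 21.1.

σ₀² = 21.1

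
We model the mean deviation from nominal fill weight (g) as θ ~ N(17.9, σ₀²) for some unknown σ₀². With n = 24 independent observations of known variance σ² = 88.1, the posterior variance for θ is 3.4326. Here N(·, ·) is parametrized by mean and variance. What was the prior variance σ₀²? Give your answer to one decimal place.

σ₀² = 52.9

For the Normal–Normal model with known σ², precisions add: τ_n = τ₀ + n/σ².
So 1/σ₀² = 1/3.4326 − 24/88.1 = 0.291324 − 0.272418 = 0.018906.
Hence σ₀² = 1/0.018906 ≈ 52.9.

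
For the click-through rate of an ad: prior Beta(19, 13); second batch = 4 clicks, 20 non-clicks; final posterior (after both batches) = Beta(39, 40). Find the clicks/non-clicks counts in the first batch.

Because Beta–binomial updating is additive in the counts, the combined data contributed (α_post−α_prior, β_post−β_prior) successes and failures.
Total across both batches: 39−19=20 clicks, 40−13=27 non-clicks.
Subtract the second batch: 20−4=16 clicks and 27−20=7 non-clicks.

16 clicks and 7 non-clicks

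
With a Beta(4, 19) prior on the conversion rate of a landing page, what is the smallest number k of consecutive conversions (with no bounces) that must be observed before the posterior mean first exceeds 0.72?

k = 45

After k conversions and 0 bounces the posterior is Beta(4+k, 19), with mean (4+k)/(4+19+k).
Set (4+k)/(23+k) > 0.72 and solve: k > (0.72·23 − 4)/(1 − 0.72) = 44.857.
The smallest integer exceeding 44.857 is 45.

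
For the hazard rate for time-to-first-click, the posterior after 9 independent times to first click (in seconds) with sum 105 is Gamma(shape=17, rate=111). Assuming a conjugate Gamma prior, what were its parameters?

Gamma(shape=8, rate=6)

Gamma–exponential conjugacy: posterior shape = α + n, posterior rate = β + Σtᵢ.
So α = 17 − 9 = 8 and β = 111 − 105 = 6.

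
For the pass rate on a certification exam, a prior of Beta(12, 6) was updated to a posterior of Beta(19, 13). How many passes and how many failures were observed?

A Beta(α, β) prior with s successes and f failures in binomial data gives a Beta(α+s, β+f) posterior.
Match parameters: s=19−12=7, f=13−6=7.

7 passes and 7 failures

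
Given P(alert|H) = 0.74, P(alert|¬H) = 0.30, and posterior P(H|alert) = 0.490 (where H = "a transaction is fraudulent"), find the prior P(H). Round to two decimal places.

P(H) = 0.28

Bayes' rule in odds form gives O(H|E) = O(H)·[P(E|H)/P(E|¬H)], hence O(H) = O(H|E)/LR.
Posterior odds = 0.490/(1−0.490) = 0.9608. LR = 0.74/0.30 = 2.4667.
Prior odds = 0.9608/2.4667 = 0.3895, so P(H) = 0.3895/(1+0.3895) ≈ 0.28.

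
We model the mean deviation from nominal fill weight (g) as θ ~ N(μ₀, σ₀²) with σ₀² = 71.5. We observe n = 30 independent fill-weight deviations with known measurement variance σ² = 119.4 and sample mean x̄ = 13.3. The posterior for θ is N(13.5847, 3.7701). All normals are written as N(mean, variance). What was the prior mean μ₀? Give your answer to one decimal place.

μ₀ = 18.7

With known observation variance, the Normal–Normal posterior has precision τ_n = τ₀ + n/σ² and mean μ_n = (τ₀μ₀ + (n/σ²)x̄)/τ_n.
Here τ₀ = 1/71.5 = 0.013986 and τ_data = 30/119.4 = 0.251256, so τ_n = 0.265242.
Rearranging for μ₀: μ₀ = (μ_n·τ_n − τ_data·x̄)/τ₀ = (13.5847·0.265242 − 0.251256·13.3) / 0.013986 = 0.261528/0.013986 ≈ 18.7.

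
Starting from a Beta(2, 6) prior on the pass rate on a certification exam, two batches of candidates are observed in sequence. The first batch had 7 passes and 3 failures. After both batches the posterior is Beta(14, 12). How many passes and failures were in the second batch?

5 passes and 3 failures

Sequential conjugate updates are equivalent to a single update on the pooled data, so total successes = posterior α − prior α and total failures = posterior β − prior β.
Total across both batches: 14−2=12 passes, 12−6=6 failures.
Subtract the first batch: 12−7=5 passes and 6−3=3 failures.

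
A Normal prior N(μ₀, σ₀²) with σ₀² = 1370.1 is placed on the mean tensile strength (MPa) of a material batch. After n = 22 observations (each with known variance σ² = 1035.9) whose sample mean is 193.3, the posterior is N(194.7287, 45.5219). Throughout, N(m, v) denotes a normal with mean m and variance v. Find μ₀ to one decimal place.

μ₀ = 236.3

The posterior mean is a precision-weighted average: μ_n = (τ₀μ₀ + τ_data·x̄)/(τ₀+τ_data), with τ₀=1/σ₀² and τ_data=n/σ².
Here τ₀ = 1/1370.1 = 0.000730 and τ_data = 22/1035.9 = 0.021238, so τ_n = 0.021968.
Rearranging for μ₀: μ₀ = (μ_n·τ_n − τ_data·x̄)/τ₀ = (194.7287·0.021968 − 0.021238·193.3) / 0.000730 = 0.172495/0.000730 ≈ 236.3.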